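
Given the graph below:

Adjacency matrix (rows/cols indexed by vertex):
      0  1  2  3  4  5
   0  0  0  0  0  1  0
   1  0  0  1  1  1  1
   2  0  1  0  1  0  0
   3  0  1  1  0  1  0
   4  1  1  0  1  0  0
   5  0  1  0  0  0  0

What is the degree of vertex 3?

Vertex 3 has neighbors [1, 2, 4], so deg(3) = 3.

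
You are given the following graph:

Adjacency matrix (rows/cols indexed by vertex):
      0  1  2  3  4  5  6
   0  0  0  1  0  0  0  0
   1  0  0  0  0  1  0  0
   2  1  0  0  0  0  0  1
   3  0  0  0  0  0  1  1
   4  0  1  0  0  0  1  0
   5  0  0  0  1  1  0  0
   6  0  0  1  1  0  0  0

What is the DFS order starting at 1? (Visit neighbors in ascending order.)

DFS from vertex 1 (neighbors processed in ascending order):
Visit order: 1, 4, 5, 3, 6, 2, 0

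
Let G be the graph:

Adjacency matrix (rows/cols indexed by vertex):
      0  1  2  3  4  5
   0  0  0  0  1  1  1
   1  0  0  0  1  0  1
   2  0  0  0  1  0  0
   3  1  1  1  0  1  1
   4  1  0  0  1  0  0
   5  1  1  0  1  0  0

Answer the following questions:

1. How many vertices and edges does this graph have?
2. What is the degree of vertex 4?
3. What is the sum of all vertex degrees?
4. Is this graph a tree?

Count: 6 vertices, 8 edges.
Vertex 4 has neighbors [0, 3], degree = 2.
Handshaking lemma: 2 * 8 = 16.
A tree on 6 vertices has 5 edges. This graph has 8 edges (3 extra). Not a tree.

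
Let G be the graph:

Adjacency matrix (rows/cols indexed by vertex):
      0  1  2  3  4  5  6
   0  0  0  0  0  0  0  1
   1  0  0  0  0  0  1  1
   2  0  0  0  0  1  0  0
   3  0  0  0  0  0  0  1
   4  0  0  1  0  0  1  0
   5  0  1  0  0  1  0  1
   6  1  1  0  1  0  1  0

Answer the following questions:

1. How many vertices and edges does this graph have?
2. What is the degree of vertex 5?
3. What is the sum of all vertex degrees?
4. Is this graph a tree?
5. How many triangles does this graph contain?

Count: 7 vertices, 7 edges.
Vertex 5 has neighbors [1, 4, 6], degree = 3.
Handshaking lemma: 2 * 7 = 14.
A tree on 7 vertices has 6 edges. This graph has 7 edges (1 extra). Not a tree.
Number of triangles = 1.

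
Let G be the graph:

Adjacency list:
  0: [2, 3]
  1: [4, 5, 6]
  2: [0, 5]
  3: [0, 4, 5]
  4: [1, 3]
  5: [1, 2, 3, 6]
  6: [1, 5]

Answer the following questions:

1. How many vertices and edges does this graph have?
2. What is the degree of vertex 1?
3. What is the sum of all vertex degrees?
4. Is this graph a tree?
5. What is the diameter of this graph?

Count: 7 vertices, 9 edges.
Vertex 1 has neighbors [4, 5, 6], degree = 3.
Handshaking lemma: 2 * 9 = 18.
A tree on 7 vertices has 6 edges. This graph has 9 edges (3 extra). Not a tree.
Diameter (longest shortest path) = 3.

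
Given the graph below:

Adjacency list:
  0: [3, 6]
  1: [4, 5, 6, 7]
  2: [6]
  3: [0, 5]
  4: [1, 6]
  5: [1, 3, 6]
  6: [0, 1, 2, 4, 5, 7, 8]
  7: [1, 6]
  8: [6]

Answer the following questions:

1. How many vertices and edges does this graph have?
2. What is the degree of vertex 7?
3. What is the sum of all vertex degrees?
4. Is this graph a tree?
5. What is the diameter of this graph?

Count: 9 vertices, 12 edges.
Vertex 7 has neighbors [1, 6], degree = 2.
Handshaking lemma: 2 * 12 = 24.
A tree on 9 vertices has 8 edges. This graph has 12 edges (4 extra). Not a tree.
Diameter (longest shortest path) = 3.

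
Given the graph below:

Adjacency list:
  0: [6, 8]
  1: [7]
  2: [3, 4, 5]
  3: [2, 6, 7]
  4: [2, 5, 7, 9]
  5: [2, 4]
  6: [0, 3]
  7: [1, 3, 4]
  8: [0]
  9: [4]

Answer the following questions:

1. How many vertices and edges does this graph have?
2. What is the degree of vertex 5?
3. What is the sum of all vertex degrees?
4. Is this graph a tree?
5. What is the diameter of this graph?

Count: 10 vertices, 11 edges.
Vertex 5 has neighbors [2, 4], degree = 2.
Handshaking lemma: 2 * 11 = 22.
A tree on 10 vertices has 9 edges. This graph has 11 edges (2 extra). Not a tree.
Diameter (longest shortest path) = 6.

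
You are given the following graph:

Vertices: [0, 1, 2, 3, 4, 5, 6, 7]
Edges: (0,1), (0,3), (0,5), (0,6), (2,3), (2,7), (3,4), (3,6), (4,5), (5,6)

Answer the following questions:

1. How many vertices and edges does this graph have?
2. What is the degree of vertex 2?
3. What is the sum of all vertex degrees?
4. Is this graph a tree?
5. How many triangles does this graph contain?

Count: 8 vertices, 10 edges.
Vertex 2 has neighbors [3, 7], degree = 2.
Handshaking lemma: 2 * 10 = 20.
A tree on 8 vertices has 7 edges. This graph has 10 edges (3 extra). Not a tree.
Number of triangles = 2.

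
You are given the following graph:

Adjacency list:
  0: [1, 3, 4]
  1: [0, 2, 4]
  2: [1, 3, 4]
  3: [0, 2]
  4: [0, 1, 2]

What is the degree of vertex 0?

Vertex 0 has neighbors [1, 3, 4], so deg(0) = 3.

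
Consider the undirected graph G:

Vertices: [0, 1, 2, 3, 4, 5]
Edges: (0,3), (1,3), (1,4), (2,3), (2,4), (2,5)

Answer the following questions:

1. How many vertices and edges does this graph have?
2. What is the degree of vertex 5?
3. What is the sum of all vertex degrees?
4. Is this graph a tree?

Count: 6 vertices, 6 edges.
Vertex 5 has neighbors [2], degree = 1.
Handshaking lemma: 2 * 6 = 12.
A tree on 6 vertices has 5 edges. This graph has 6 edges (1 extra). Not a tree.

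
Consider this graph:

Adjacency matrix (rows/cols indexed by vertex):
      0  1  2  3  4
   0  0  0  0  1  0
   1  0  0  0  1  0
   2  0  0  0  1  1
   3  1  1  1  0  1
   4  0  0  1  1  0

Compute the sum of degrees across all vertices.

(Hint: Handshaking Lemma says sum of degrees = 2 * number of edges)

Count edges: 5 edges.
By Handshaking Lemma: sum of degrees = 2 * 5 = 10.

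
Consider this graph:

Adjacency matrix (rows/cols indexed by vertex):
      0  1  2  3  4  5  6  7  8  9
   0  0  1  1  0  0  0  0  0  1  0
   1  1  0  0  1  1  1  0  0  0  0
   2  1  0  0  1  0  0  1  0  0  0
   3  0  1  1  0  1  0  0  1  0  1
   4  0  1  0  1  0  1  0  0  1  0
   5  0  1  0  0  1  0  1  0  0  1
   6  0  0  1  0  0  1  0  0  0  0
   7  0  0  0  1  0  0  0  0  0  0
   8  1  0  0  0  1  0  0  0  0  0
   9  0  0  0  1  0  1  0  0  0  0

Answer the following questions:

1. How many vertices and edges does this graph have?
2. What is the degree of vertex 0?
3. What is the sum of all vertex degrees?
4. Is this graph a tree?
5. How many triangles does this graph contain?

Count: 10 vertices, 15 edges.
Vertex 0 has neighbors [1, 2, 8], degree = 3.
Handshaking lemma: 2 * 15 = 30.
A tree on 10 vertices has 9 edges. This graph has 15 edges (6 extra). Not a tree.
Number of triangles = 2.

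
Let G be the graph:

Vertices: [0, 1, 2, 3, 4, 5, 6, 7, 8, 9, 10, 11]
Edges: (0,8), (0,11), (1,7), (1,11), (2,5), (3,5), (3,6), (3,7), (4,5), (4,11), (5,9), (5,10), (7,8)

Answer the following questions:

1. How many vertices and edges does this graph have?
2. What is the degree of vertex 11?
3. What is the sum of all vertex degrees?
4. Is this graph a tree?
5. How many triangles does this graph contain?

Count: 12 vertices, 13 edges.
Vertex 11 has neighbors [0, 1, 4], degree = 3.
Handshaking lemma: 2 * 13 = 26.
A tree on 12 vertices has 11 edges. This graph has 13 edges (2 extra). Not a tree.
Number of triangles = 0.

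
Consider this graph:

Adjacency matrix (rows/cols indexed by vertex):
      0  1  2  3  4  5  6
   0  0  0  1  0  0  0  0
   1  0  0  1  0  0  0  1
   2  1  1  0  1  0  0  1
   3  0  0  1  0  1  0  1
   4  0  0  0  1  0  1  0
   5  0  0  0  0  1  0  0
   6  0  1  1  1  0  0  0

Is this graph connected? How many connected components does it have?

Checking connectivity: the graph has 1 connected component(s).
All vertices are reachable from each other. The graph IS connected.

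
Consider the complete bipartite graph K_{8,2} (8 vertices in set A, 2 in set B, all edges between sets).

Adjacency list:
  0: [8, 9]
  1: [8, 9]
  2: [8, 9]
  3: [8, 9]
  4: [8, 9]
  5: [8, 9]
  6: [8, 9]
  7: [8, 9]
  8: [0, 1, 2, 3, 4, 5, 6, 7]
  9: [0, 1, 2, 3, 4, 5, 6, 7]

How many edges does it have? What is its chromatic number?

K_{8,2} has 8 * 2 = 16 edges.
Bipartite graphs have chromatic number 2 (color each partition differently).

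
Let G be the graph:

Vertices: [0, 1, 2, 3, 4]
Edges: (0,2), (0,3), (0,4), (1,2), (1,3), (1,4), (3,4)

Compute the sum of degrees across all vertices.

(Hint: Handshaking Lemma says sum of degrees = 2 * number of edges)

Count edges: 7 edges.
By Handshaking Lemma: sum of degrees = 2 * 7 = 14.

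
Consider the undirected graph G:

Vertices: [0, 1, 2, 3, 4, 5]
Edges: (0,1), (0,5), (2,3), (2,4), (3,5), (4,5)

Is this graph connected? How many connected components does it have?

Checking connectivity: the graph has 1 connected component(s).
All vertices are reachable from each other. The graph IS connected.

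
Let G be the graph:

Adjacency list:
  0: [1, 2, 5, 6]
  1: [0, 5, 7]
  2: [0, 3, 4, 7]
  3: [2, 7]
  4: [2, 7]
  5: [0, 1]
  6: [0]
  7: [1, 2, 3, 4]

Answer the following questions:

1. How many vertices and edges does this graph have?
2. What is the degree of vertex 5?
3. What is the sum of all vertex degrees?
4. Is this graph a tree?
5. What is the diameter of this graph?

Count: 8 vertices, 11 edges.
Vertex 5 has neighbors [0, 1], degree = 2.
Handshaking lemma: 2 * 11 = 22.
A tree on 8 vertices has 7 edges. This graph has 11 edges (4 extra). Not a tree.
Diameter (longest shortest path) = 3.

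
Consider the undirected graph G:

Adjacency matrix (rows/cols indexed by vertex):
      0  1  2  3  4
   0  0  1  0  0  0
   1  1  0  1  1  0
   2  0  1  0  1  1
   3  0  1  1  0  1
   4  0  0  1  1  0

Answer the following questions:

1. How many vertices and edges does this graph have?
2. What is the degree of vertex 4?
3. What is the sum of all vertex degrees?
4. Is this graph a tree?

Count: 5 vertices, 6 edges.
Vertex 4 has neighbors [2, 3], degree = 2.
Handshaking lemma: 2 * 6 = 12.
A tree on 5 vertices has 4 edges. This graph has 6 edges (2 extra). Not a tree.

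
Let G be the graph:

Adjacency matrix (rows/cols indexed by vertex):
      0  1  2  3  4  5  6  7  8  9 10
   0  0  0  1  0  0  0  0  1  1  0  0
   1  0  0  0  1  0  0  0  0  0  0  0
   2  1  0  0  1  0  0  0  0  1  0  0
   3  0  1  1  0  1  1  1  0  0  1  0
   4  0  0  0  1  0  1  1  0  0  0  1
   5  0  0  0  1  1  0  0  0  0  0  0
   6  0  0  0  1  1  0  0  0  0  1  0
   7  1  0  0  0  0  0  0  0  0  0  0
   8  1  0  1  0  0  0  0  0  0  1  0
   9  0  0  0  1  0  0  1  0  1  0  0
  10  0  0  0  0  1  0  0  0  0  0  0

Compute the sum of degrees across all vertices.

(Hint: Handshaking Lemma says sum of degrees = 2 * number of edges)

Count edges: 15 edges.
By Handshaking Lemma: sum of degrees = 2 * 15 = 30.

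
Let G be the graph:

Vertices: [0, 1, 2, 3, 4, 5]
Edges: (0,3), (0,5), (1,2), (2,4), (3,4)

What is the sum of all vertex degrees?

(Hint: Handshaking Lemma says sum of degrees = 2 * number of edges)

Count edges: 5 edges.
By Handshaking Lemma: sum of degrees = 2 * 5 = 10.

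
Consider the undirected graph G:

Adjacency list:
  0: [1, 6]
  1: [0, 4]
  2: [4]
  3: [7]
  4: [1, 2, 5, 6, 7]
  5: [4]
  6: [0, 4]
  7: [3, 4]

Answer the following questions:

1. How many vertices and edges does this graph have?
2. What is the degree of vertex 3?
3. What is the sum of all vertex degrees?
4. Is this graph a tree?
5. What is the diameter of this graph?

Count: 8 vertices, 8 edges.
Vertex 3 has neighbors [7], degree = 1.
Handshaking lemma: 2 * 8 = 16.
A tree on 8 vertices has 7 edges. This graph has 8 edges (1 extra). Not a tree.
Diameter (longest shortest path) = 4.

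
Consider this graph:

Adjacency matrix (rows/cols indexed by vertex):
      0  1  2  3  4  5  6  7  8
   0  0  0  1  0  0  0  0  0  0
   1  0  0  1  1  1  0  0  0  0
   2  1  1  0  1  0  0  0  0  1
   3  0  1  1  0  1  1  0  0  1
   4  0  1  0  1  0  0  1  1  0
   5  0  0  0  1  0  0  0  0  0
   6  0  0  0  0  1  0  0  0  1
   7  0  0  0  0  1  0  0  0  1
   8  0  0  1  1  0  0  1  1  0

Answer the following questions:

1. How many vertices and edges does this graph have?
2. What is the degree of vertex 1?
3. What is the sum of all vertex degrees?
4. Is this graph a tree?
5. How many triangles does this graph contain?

Count: 9 vertices, 13 edges.
Vertex 1 has neighbors [2, 3, 4], degree = 3.
Handshaking lemma: 2 * 13 = 26.
A tree on 9 vertices has 8 edges. This graph has 13 edges (5 extra). Not a tree.
Number of triangles = 3.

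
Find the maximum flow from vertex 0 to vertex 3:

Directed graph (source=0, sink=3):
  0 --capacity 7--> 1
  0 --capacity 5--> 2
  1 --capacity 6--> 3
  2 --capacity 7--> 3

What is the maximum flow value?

Computing max flow:
  Flow on (0->1): 6/7
  Flow on (0->2): 5/5
  Flow on (1->3): 6/6
  Flow on (2->3): 5/7
Maximum flow = 11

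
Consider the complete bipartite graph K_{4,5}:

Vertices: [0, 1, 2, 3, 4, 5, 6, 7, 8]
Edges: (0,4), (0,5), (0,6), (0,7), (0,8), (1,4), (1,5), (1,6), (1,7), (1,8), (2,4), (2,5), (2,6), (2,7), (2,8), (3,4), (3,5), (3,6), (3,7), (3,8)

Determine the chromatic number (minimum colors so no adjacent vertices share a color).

K_{4,5} is bipartite: vertices split into two independent sets of size 4 and 5.
Color one set 0, the other 1. No adjacent vertices share a color.
Chromatic number = 2.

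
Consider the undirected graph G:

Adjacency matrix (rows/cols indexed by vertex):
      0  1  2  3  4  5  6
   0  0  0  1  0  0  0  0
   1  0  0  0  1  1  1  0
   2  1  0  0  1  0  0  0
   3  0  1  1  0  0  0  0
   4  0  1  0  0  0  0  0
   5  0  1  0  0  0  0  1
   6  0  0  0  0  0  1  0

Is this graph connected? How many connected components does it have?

Checking connectivity: the graph has 1 connected component(s).
All vertices are reachable from each other. The graph IS connected.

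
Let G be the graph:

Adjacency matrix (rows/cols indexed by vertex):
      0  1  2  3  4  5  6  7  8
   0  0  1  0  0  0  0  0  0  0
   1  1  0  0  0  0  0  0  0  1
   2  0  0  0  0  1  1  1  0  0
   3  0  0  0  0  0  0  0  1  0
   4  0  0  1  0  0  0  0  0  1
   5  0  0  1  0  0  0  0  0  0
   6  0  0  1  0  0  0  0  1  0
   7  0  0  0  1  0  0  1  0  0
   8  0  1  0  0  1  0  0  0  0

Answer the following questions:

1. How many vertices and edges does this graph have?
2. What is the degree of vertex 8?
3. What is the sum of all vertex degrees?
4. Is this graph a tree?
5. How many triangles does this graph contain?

Count: 9 vertices, 8 edges.
Vertex 8 has neighbors [1, 4], degree = 2.
Handshaking lemma: 2 * 8 = 16.
A graph is a tree iff it is connected and has exactly n-1 edges. This graph is connected (all 9 vertices in one component) and has 9-1 = 8 edges. It is a tree.
Number of triangles = 0.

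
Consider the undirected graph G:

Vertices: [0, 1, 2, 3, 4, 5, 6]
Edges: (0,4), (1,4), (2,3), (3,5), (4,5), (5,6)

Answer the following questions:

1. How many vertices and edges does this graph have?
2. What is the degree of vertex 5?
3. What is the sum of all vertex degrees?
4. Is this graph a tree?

Count: 7 vertices, 6 edges.
Vertex 5 has neighbors [3, 4, 6], degree = 3.
Handshaking lemma: 2 * 6 = 12.
A graph is a tree iff it is connected and has exactly n-1 edges. This graph is connected (all 7 vertices in one component) and has 7-1 = 6 edges. It is a tree.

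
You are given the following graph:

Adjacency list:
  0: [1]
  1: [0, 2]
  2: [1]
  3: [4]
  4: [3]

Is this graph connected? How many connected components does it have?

Checking connectivity: the graph has 2 connected component(s).
Components: [[0, 1, 2], [3, 4]]. The graph is NOT connected.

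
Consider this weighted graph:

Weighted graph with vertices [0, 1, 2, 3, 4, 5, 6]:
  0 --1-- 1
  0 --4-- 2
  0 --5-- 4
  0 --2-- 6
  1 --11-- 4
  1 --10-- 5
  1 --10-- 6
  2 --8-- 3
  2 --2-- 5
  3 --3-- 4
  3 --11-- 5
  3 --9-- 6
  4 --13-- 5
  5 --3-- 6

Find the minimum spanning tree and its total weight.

Applying Kruskal's algorithm (sort edges by weight, add if no cycle):
  Add (0,1) w=1
  Add (0,6) w=2
  Add (2,5) w=2
  Add (3,4) w=3
  Add (5,6) w=3
  Skip (0,2) w=4 (creates cycle)
  Add (0,4) w=5
  Skip (2,3) w=8 (creates cycle)
  Skip (3,6) w=9 (creates cycle)
  Skip (1,5) w=10 (creates cycle)
  Skip (1,6) w=10 (creates cycle)
  Skip (1,4) w=11 (creates cycle)
  Skip (3,5) w=11 (creates cycle)
  Skip (4,5) w=13 (creates cycle)
MST weight = 16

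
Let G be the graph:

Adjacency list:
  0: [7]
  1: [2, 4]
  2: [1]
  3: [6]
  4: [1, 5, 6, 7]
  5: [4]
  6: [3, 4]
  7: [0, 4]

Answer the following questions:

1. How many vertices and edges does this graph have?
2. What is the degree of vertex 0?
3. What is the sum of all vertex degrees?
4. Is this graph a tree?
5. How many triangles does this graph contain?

Count: 8 vertices, 7 edges.
Vertex 0 has neighbors [7], degree = 1.
Handshaking lemma: 2 * 7 = 14.
A graph is a tree iff it is connected and has exactly n-1 edges. This graph is connected (all 8 vertices in one component) and has 8-1 = 7 edges. It is a tree.
Number of triangles = 0.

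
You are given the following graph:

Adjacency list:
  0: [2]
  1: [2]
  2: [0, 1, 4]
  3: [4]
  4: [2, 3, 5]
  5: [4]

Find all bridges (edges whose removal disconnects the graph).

A bridge is an edge whose removal increases the number of connected components.
Bridges found: (0,2), (1,2), (2,4), (3,4), (4,5)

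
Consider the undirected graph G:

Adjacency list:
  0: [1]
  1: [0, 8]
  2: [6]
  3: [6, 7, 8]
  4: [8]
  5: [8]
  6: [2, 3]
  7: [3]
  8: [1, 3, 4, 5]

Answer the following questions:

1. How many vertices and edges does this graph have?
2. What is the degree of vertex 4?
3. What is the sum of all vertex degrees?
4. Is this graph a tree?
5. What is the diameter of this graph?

Count: 9 vertices, 8 edges.
Vertex 4 has neighbors [8], degree = 1.
Handshaking lemma: 2 * 8 = 16.
A graph is a tree iff it is connected and has exactly n-1 edges. This graph is connected (all 9 vertices in one component) and has 9-1 = 8 edges. It is a tree.
Diameter (longest shortest path) = 5.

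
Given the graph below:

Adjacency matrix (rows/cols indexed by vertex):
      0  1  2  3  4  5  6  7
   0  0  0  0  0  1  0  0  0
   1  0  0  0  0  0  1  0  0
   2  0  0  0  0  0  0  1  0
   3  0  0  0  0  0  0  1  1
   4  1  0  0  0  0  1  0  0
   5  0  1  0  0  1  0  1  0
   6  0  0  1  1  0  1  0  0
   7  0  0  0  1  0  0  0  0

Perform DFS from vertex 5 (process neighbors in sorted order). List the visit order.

DFS from vertex 5 (neighbors processed in ascending order):
Visit order: 5, 1, 4, 0, 6, 2, 3, 7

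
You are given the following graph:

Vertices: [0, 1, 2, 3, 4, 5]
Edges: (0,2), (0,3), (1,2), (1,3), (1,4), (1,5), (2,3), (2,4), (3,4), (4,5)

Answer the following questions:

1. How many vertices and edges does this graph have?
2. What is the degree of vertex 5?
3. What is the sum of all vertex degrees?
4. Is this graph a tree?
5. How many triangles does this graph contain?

Count: 6 vertices, 10 edges.
Vertex 5 has neighbors [1, 4], degree = 2.
Handshaking lemma: 2 * 10 = 20.
A tree on 6 vertices has 5 edges. This graph has 10 edges (5 extra). Not a tree.
Number of triangles = 6.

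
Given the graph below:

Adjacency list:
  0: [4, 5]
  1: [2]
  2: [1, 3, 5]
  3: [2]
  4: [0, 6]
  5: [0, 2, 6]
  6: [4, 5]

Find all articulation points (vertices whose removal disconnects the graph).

An articulation point is a vertex whose removal disconnects the graph.
Articulation points: [2, 5]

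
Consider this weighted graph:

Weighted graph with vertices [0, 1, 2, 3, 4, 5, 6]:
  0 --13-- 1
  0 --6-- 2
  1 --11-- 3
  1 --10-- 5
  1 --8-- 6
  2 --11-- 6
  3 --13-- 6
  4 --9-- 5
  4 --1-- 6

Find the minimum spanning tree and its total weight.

Applying Kruskal's algorithm (sort edges by weight, add if no cycle):
  Add (4,6) w=1
  Add (0,2) w=6
  Add (1,6) w=8
  Add (4,5) w=9
  Skip (1,5) w=10 (creates cycle)
  Add (1,3) w=11
  Add (2,6) w=11
  Skip (0,1) w=13 (creates cycle)
  Skip (3,6) w=13 (creates cycle)
MST weight = 46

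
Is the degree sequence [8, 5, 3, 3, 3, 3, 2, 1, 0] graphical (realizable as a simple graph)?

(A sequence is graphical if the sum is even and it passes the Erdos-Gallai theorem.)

Sum of degrees = 28. Sum is even but fails Erdos-Gallai. The sequence is NOT graphical.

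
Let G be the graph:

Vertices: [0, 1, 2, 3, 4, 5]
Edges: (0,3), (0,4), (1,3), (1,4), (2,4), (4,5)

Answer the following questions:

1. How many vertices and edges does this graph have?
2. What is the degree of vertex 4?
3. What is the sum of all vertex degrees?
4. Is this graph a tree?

Count: 6 vertices, 6 edges.
Vertex 4 has neighbors [0, 1, 2, 5], degree = 4.
Handshaking lemma: 2 * 6 = 12.
A tree on 6 vertices has 5 edges. This graph has 6 edges (1 extra). Not a tree.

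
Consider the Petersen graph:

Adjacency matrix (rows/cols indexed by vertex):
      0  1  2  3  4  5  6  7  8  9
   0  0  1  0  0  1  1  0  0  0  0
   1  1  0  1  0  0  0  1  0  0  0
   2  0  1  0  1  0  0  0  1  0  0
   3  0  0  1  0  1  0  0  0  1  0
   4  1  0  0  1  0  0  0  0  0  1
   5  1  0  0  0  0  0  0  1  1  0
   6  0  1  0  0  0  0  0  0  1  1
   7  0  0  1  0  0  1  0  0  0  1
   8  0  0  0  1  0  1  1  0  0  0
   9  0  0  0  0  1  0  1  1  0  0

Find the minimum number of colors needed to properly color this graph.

The Petersen graph contains odd cycles (e.g. the outer 5-cycle), so chi >= 3.
A proper 3-coloring exists (it is a well-known 3-chromatic graph).
Chromatic number = 3.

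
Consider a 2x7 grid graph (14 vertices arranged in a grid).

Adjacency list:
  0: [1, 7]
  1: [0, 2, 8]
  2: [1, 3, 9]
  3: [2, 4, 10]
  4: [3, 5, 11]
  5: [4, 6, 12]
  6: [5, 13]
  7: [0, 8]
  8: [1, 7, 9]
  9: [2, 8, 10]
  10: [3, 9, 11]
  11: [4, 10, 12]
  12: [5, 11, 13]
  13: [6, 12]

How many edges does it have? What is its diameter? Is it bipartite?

A 2x7 grid has 7 vertical edges and 12 horizontal edges.
Total edges = 7 + 12 = 19.
Diameter = (2-1) + (7-1) = 7 (corner to opposite corner).
Grid graphs are bipartite (checkerboard coloring).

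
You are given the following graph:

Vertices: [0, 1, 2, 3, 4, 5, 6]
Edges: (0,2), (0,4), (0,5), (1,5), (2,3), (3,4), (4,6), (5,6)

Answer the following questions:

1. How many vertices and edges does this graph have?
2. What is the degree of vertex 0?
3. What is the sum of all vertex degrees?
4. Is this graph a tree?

Count: 7 vertices, 8 edges.
Vertex 0 has neighbors [2, 4, 5], degree = 3.
Handshaking lemma: 2 * 8 = 16.
A tree on 7 vertices has 6 edges. This graph has 8 edges (2 extra). Not a tree.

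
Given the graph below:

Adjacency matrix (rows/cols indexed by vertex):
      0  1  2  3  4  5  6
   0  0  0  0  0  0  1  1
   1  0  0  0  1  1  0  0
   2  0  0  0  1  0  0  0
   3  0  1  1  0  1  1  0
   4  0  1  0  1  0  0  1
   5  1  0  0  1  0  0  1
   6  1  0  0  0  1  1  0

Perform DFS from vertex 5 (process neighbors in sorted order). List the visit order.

DFS from vertex 5 (neighbors processed in ascending order):
Visit order: 5, 0, 6, 4, 1, 3, 2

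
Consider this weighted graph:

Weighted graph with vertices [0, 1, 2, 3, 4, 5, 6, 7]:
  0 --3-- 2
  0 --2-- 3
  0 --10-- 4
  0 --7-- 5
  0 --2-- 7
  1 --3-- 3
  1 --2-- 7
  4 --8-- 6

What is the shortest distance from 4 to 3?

Using Dijkstra's algorithm from vertex 4:
Shortest path: 4 -> 0 -> 3
Total weight: 10 + 2 = 12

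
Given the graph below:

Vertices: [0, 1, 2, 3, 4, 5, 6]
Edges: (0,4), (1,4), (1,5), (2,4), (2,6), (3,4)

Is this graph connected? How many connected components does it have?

Checking connectivity: the graph has 1 connected component(s).
All vertices are reachable from each other. The graph IS connected.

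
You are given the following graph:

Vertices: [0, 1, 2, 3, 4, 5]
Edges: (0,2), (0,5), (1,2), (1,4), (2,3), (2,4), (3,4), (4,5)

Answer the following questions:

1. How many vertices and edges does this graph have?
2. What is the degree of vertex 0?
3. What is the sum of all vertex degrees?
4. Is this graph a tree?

Count: 6 vertices, 8 edges.
Vertex 0 has neighbors [2, 5], degree = 2.
Handshaking lemma: 2 * 8 = 16.
A tree on 6 vertices has 5 edges. This graph has 8 edges (3 extra). Not a tree.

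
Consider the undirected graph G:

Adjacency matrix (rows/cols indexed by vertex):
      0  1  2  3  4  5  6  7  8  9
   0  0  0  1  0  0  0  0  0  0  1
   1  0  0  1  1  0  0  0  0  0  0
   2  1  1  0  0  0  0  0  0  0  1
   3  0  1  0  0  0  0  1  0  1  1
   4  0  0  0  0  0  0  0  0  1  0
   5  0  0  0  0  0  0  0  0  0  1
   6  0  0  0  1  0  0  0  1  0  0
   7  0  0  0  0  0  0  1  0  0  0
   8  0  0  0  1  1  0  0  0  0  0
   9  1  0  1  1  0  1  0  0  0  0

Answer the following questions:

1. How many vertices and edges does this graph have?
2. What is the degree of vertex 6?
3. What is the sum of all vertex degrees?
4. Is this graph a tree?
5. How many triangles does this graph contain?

Count: 10 vertices, 11 edges.
Vertex 6 has neighbors [3, 7], degree = 2.
Handshaking lemma: 2 * 11 = 22.
A tree on 10 vertices has 9 edges. This graph has 11 edges (2 extra). Not a tree.
Number of triangles = 1.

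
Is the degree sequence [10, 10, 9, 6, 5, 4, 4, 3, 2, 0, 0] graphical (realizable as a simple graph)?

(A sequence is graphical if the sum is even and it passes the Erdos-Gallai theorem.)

Sum of degrees = 53. Sum is odd, so the sequence is NOT graphical.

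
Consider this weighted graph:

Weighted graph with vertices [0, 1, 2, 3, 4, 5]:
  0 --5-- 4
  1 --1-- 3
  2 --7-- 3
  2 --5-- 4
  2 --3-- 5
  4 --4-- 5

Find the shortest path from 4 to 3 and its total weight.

Using Dijkstra's algorithm from vertex 4:
Shortest path: 4 -> 2 -> 3
Total weight: 5 + 7 = 12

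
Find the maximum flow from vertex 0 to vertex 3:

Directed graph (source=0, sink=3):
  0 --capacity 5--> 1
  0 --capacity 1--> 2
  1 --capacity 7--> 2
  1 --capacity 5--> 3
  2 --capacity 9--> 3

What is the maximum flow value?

Computing max flow:
  Flow on (0->1): 5/5
  Flow on (0->2): 1/1
  Flow on (1->3): 5/5
  Flow on (2->3): 1/9
Maximum flow = 6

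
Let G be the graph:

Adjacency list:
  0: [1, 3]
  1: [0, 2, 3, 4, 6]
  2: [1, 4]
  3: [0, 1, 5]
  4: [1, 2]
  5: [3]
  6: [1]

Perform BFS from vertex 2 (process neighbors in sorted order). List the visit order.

BFS from vertex 2 (neighbors processed in ascending order):
Visit order: 2, 1, 4, 0, 3, 6, 5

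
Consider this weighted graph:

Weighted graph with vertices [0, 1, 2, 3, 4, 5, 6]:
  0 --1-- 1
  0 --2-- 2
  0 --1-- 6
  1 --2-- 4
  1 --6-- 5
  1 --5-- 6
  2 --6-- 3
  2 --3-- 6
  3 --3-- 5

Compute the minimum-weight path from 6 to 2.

Using Dijkstra's algorithm from vertex 6:
Shortest path: 6 -> 2
Total weight: 3 = 3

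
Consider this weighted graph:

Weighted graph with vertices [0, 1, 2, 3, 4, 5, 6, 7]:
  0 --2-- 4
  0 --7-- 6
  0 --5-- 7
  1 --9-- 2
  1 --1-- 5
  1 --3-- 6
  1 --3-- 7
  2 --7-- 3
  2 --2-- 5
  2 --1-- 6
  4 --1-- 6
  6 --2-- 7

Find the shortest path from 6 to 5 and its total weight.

Using Dijkstra's algorithm from vertex 6:
Shortest path: 6 -> 2 -> 5
Total weight: 1 + 2 = 3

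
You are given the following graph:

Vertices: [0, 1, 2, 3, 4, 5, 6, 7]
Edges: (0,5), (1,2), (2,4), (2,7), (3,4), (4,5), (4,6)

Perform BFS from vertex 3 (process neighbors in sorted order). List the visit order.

BFS from vertex 3 (neighbors processed in ascending order):
Visit order: 3, 4, 2, 5, 6, 1, 7, 0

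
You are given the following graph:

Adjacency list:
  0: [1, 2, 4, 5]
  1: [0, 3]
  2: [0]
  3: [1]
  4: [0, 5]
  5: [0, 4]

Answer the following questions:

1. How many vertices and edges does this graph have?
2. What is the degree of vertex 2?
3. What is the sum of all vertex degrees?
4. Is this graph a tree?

Count: 6 vertices, 6 edges.
Vertex 2 has neighbors [0], degree = 1.
Handshaking lemma: 2 * 6 = 12.
A tree on 6 vertices has 5 edges. This graph has 6 edges (1 extra). Not a tree.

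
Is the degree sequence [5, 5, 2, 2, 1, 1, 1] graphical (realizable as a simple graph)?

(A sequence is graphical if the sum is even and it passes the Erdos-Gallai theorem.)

Sum of degrees = 17. Sum is odd, so the sequence is NOT graphical.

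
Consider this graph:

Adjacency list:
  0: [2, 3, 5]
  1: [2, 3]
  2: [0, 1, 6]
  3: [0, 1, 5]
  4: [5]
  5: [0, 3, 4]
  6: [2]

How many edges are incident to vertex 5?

Vertex 5 has neighbors [0, 3, 4], so deg(5) = 3.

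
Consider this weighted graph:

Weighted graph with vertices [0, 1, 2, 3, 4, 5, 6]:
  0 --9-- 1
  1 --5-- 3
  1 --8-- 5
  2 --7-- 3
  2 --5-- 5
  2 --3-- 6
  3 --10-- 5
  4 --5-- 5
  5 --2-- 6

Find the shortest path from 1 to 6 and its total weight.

Using Dijkstra's algorithm from vertex 1:
Shortest path: 1 -> 5 -> 6
Total weight: 8 + 2 = 10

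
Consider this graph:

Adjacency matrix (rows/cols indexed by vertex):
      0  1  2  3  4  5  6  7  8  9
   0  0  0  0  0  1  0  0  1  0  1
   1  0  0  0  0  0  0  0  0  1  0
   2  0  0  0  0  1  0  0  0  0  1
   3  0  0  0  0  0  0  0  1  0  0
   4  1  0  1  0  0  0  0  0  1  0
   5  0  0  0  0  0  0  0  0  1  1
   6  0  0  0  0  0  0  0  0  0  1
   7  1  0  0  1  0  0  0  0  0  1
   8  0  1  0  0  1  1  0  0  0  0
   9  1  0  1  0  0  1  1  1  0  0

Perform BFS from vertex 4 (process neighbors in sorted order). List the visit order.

BFS from vertex 4 (neighbors processed in ascending order):
Visit order: 4, 0, 2, 8, 7, 9, 1, 5, 3, 6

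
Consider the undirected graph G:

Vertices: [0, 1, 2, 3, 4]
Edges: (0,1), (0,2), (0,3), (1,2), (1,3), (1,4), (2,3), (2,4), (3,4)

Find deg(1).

Vertex 1 has neighbors [0, 2, 3, 4], so deg(1) = 4.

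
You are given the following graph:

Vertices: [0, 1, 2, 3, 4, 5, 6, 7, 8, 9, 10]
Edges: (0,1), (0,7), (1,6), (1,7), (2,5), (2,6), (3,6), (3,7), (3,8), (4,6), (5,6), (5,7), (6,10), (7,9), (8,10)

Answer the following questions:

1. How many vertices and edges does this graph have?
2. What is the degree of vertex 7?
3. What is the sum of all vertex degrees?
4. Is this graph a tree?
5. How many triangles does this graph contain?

Count: 11 vertices, 15 edges.
Vertex 7 has neighbors [0, 1, 3, 5, 9], degree = 5.
Handshaking lemma: 2 * 15 = 30.
A tree on 11 vertices has 10 edges. This graph has 15 edges (5 extra). Not a tree.
Number of triangles = 2.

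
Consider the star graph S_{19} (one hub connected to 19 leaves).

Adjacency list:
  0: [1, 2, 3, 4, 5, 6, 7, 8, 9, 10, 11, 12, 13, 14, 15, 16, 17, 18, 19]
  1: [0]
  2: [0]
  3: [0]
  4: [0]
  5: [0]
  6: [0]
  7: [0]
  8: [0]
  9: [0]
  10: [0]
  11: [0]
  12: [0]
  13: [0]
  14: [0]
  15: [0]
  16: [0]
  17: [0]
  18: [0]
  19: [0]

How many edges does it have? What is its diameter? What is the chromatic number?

Star graph S_{19}: the hub connects to all 19 leaves.
Edges = 19.
Diameter = 2 (any leaf to hub is 1, leaf to leaf through hub is 2).
Star graphs are bipartite (hub vs leaves), so chromatic number = 2.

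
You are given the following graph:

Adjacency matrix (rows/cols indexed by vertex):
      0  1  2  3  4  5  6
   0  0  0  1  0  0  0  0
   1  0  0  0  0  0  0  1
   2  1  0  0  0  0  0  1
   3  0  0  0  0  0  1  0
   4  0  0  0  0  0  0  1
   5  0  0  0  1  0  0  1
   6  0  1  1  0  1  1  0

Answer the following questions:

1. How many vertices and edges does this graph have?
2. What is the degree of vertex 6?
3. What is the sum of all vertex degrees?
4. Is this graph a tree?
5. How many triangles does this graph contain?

Count: 7 vertices, 6 edges.
Vertex 6 has neighbors [1, 2, 4, 5], degree = 4.
Handshaking lemma: 2 * 6 = 12.
A graph is a tree iff it is connected and has exactly n-1 edges. This graph is connected (all 7 vertices in one component) and has 7-1 = 6 edges. It is a tree.
Number of triangles = 0.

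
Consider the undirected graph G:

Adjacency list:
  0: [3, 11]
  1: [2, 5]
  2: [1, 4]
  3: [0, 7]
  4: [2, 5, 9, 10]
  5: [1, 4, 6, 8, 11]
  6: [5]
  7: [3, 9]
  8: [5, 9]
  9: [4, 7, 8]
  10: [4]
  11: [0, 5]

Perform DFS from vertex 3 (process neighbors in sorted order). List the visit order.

DFS from vertex 3 (neighbors processed in ascending order):
Visit order: 3, 0, 11, 5, 1, 2, 4, 9, 7, 8, 10, 6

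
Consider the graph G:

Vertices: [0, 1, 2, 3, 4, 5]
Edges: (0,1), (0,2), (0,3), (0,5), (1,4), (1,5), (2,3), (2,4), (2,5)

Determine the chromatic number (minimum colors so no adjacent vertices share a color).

The graph has a maximum clique of size 3 (lower bound on chromatic number).
A valid 3-coloring: {0: 0, 1: 1, 2: 1, 3: 2, 4: 0, 5: 2}.
Chromatic number = 3.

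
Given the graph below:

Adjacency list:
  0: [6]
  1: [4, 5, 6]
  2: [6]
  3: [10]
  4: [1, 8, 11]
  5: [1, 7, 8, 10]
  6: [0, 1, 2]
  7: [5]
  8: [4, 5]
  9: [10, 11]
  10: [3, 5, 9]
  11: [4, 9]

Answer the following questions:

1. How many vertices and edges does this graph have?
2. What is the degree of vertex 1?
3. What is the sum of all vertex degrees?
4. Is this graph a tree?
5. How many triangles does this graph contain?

Count: 12 vertices, 13 edges.
Vertex 1 has neighbors [4, 5, 6], degree = 3.
Handshaking lemma: 2 * 13 = 26.
A tree on 12 vertices has 11 edges. This graph has 13 edges (2 extra). Not a tree.
Number of triangles = 0.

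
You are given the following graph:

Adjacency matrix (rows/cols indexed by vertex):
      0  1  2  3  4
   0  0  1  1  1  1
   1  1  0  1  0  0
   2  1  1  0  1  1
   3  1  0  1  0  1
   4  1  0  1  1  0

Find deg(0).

Vertex 0 has neighbors [1, 2, 3, 4], so deg(0) = 4.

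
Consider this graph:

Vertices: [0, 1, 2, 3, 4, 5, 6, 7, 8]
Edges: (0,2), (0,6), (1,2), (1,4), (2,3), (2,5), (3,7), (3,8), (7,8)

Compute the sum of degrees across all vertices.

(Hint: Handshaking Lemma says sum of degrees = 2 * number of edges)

Count edges: 9 edges.
By Handshaking Lemma: sum of degrees = 2 * 9 = 18.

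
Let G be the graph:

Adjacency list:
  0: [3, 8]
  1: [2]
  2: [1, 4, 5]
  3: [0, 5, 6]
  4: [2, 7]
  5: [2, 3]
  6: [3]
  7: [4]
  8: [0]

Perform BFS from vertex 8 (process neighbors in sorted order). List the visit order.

BFS from vertex 8 (neighbors processed in ascending order):
Visit order: 8, 0, 3, 5, 6, 2, 1, 4, 7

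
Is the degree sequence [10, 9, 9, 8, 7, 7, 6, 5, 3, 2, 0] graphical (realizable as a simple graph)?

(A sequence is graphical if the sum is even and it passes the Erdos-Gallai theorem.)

Sum of degrees = 66. Sum is even but fails Erdos-Gallai. The sequence is NOT graphical.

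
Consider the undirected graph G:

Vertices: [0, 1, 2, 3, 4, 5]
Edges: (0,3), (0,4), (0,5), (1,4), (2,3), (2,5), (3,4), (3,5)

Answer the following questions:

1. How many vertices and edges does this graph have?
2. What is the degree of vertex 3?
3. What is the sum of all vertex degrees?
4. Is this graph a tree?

Count: 6 vertices, 8 edges.
Vertex 3 has neighbors [0, 2, 4, 5], degree = 4.
Handshaking lemma: 2 * 8 = 16.
A tree on 6 vertices has 5 edges. This graph has 8 edges (3 extra). Not a tree.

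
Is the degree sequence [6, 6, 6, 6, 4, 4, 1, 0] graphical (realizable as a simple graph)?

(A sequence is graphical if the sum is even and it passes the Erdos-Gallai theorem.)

Sum of degrees = 33. Sum is odd, so the sequence is NOT graphical.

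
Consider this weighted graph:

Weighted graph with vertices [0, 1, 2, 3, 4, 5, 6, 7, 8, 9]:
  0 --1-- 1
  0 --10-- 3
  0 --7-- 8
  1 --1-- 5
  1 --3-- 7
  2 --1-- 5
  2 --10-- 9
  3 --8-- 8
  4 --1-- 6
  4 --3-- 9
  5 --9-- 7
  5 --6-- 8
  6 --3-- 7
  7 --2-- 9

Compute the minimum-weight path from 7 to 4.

Using Dijkstra's algorithm from vertex 7:
Shortest path: 7 -> 6 -> 4
Total weight: 3 + 1 = 4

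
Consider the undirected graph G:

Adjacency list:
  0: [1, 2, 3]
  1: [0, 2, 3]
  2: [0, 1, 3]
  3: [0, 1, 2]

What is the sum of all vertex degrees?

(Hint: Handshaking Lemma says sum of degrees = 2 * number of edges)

Count edges: 6 edges.
By Handshaking Lemma: sum of degrees = 2 * 6 = 12.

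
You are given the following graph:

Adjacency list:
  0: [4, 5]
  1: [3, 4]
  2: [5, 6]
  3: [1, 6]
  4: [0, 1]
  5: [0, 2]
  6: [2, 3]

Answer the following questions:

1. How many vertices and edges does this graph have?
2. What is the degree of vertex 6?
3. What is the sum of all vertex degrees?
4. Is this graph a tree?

Count: 7 vertices, 7 edges.
Vertex 6 has neighbors [2, 3], degree = 2.
Handshaking lemma: 2 * 7 = 14.
A tree on 7 vertices has 6 edges. This graph has 7 edges (1 extra). Not a tree.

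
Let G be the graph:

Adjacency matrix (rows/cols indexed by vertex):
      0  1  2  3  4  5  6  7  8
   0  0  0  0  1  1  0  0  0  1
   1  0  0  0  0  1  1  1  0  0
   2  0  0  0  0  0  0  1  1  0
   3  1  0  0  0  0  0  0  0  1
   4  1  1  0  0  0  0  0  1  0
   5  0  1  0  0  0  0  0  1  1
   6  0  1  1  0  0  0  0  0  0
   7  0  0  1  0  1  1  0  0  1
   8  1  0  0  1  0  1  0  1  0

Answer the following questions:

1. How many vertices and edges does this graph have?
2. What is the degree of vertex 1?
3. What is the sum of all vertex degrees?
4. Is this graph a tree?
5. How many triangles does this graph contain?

Count: 9 vertices, 13 edges.
Vertex 1 has neighbors [4, 5, 6], degree = 3.
Handshaking lemma: 2 * 13 = 26.
A tree on 9 vertices has 8 edges. This graph has 13 edges (5 extra). Not a tree.
Number of triangles = 2.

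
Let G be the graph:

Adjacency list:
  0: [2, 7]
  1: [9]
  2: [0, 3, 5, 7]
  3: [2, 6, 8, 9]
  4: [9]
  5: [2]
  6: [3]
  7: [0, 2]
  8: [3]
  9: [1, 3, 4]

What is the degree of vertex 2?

Vertex 2 has neighbors [0, 3, 5, 7], so deg(2) = 4.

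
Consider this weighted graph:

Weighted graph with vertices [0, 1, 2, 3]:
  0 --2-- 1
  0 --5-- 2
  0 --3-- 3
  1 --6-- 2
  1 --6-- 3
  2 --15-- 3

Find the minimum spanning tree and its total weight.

Applying Kruskal's algorithm (sort edges by weight, add if no cycle):
  Add (0,1) w=2
  Add (0,3) w=3
  Add (0,2) w=5
  Skip (1,2) w=6 (creates cycle)
  Skip (1,3) w=6 (creates cycle)
  Skip (2,3) w=15 (creates cycle)
MST weight = 10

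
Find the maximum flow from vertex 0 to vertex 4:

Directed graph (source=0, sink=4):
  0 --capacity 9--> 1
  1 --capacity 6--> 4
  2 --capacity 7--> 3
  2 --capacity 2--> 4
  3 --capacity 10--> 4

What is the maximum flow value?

Computing max flow:
  Flow on (0->1): 6/9
  Flow on (1->4): 6/6
Maximum flow = 6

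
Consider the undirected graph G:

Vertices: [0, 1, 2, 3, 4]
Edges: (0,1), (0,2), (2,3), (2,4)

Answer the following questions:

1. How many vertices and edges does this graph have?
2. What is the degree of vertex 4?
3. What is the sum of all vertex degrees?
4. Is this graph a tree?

Count: 5 vertices, 4 edges.
Vertex 4 has neighbors [2], degree = 1.
Handshaking lemma: 2 * 4 = 8.
A graph is a tree iff it is connected and has exactly n-1 edges. This graph is connected (all 5 vertices in one component) and has 5-1 = 4 edges. It is a tree.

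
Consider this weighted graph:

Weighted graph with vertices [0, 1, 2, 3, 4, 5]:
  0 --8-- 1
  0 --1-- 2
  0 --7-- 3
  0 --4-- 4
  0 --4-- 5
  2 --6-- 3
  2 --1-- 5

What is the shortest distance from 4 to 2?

Using Dijkstra's algorithm from vertex 4:
Shortest path: 4 -> 0 -> 2
Total weight: 4 + 1 = 5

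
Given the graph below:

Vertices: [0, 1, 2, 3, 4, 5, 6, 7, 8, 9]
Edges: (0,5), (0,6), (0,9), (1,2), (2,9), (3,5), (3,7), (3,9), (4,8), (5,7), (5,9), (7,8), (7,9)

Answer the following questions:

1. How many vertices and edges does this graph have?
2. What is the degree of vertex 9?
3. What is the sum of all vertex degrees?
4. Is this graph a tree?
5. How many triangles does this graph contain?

Count: 10 vertices, 13 edges.
Vertex 9 has neighbors [0, 2, 3, 5, 7], degree = 5.
Handshaking lemma: 2 * 13 = 26.
A tree on 10 vertices has 9 edges. This graph has 13 edges (4 extra). Not a tree.
Number of triangles = 5.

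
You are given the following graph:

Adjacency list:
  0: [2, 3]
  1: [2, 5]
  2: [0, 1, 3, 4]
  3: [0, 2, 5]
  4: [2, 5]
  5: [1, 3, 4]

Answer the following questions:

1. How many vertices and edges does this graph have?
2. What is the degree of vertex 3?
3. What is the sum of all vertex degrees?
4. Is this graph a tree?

Count: 6 vertices, 8 edges.
Vertex 3 has neighbors [0, 2, 5], degree = 3.
Handshaking lemma: 2 * 8 = 16.
A tree on 6 vertices has 5 edges. This graph has 8 edges (3 extra). Not a tree.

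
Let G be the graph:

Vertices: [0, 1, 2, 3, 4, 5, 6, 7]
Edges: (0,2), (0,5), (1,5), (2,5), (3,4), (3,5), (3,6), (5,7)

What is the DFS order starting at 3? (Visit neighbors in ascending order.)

DFS from vertex 3 (neighbors processed in ascending order):
Visit order: 3, 4, 5, 0, 2, 1, 7, 6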